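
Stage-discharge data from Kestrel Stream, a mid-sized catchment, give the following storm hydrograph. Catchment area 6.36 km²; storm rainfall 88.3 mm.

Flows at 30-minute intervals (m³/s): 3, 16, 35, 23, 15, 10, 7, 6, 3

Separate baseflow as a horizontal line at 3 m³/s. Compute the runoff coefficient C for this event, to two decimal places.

C ≈ 0.29

ΣQ_DR = 91.00 m³/s; V = ΣQ_DR·Δt = 1.638 × 10^5 m³.
Runoff depth d = V / A = 25.75 mm.
C = d / P = 25.75 / 88.3 = 0.29.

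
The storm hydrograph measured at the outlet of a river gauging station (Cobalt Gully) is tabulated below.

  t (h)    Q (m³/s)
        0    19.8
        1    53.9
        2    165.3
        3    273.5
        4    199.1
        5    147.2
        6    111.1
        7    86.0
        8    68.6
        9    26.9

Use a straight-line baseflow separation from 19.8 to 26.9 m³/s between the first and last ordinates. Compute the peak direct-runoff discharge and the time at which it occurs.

Subtracting baseflow gives direct-runoff ordinates: 0.00, 33.31, 143.92, 251.33, 176.14, 123.46, 86.57, 60.68, 42.49, 0.00 m³/s.
The maximum is 251.33 m³/s, occurring at the reading for t = 3 h.

Q_p = 251.33 m³/s at t = 3 h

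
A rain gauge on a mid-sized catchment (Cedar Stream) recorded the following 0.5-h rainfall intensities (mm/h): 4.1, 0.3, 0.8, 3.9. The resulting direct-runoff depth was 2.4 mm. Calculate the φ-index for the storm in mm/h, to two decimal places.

Only the 2 blocks with intensity above φ contribute runoff: 4.1, 3.9 mm/h.
Σ(I−φ)·Δt = d  ⇒  (4.1+3.9 − 2φ)·0.5 = 2.4
φ = (8.000 − 2.4/0.5) / 2 = 1.60 mm/h.

φ ≈ 1.60 mm/h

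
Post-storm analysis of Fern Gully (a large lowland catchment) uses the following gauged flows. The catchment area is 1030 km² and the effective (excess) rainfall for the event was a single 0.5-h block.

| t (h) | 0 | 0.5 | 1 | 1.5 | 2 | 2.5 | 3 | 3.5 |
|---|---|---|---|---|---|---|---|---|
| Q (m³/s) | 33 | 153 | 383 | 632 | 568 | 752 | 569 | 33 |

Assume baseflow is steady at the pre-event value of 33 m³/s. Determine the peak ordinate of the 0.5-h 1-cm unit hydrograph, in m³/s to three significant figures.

U_p ≈ 1440 m³/s

Direct runoff: 0.0, 120.0, 350.0, 599.0, 535.0, 719.0, 536.0, 0.0 m³/s; ΣQ_DR = 2859 m³/s, peak = 719.0 m³/s.
Runoff depth d = ΣQ_DR·Δt / A = 2859 × 1800 / (1030 km²) = 4.996 mm.
The 1-cm UH is the DRH scaled by (10 mm)/d, so U_p = 719.0 × 10/4.996 = 1440 m³/s.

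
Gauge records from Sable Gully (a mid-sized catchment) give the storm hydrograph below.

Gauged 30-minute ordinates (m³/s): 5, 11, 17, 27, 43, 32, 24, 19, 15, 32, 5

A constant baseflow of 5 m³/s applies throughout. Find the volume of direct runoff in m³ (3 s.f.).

Direct-runoff ordinates (Q − Q_b): 0.0, 6.0, 12.0, 22.0, 38.0, 27.0, 19.0, 14.0, 10.0, 27.0, 0.0 m³/s.
ΣQ_DR = 175.0 m³/s.
With Δt = 0.5 h = 1800 s, V = ΣQ_DR · Δt = 175.0 × 1800 = 3.15 × 10^5 m³.

V ≈ 3.15 × 10^5 m³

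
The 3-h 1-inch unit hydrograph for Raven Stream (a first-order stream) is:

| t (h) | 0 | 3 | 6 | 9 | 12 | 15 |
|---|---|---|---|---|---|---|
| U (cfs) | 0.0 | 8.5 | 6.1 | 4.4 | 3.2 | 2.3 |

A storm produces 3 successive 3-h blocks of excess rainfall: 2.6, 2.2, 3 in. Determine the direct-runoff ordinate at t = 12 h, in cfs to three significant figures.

By discrete convolution, Q_j = Σ (P_i / 1 in) · U_{j−i}.
At t = 12 h (j=4): Q = (2.6/1)·3.2 + (2.2/1)·4.4 + (3/1)·6.1 = 36.3 cfs.

Q ≈ 36.3 cfs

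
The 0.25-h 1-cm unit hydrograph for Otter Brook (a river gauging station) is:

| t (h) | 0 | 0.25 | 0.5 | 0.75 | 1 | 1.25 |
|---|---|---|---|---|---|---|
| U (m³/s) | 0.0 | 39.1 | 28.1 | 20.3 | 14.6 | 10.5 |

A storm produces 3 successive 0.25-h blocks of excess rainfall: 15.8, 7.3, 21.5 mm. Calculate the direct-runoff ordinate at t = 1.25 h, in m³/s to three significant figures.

By discrete convolution, Q_j = Σ (P_i / 10 mm) · U_{j−i}.
At t = 1.25 h (j=5): Q = (15.8/10)·10.5 + (7.3/10)·14.6 + (21.5/10)·20.3 = 70.9 m³/s.

Q ≈ 70.9 m³/s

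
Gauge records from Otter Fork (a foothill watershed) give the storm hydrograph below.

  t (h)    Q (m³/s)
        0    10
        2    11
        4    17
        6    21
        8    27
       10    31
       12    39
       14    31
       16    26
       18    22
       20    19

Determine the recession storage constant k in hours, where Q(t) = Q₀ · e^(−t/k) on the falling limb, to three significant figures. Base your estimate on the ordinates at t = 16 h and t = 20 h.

On the falling limb, Q drops from 26 to 19 m³/s between t = 16 h and t = 20 h (Δt = 4 h).
k = −Δt / ln(Q₂/Q₁) = −4 / ln(19/26) = 12.8 h.

k ≈ 12.8 h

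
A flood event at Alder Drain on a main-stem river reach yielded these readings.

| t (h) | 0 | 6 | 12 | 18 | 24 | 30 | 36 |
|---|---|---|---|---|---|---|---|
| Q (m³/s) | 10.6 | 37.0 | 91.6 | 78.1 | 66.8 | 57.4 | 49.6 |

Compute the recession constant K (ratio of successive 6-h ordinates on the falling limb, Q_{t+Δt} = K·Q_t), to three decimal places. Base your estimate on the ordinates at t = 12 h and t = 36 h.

K ≈ 0.858

Using the recession-limb readings at t = 12 h and t = 36 h: Q falls from 91.6 to 49.6 m³/s over 4 intervals.
K = (Q₂/Q₁)^(1/4) = (49.6/91.6)^(1/4) = 0.858.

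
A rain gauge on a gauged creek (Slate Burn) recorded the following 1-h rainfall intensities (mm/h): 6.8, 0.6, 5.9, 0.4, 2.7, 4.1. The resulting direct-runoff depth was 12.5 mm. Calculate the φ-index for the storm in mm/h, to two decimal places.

Only the 4 blocks with intensity above φ contribute runoff: 6.8, 5.9, 2.7, 4.1 mm/h.
Σ(I−φ)·Δt = d  ⇒  (6.8+5.9+2.7+4.1 − 4φ)·1 = 12.5
φ = (19.50 − 12.5/1) / 4 = 1.75 mm/h.

φ ≈ 1.75 mm/h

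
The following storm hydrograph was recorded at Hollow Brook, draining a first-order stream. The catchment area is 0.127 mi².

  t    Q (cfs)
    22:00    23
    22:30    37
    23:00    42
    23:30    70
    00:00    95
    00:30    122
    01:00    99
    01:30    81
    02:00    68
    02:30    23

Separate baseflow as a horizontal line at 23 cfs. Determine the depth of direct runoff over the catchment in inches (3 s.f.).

Direct runoff: 0.0, 14.0, 19.0, 47.0, 72.0, 99.0, 76.0, 58.0, 45.0, 0.0 cfs; ΣQ_DR = 430.0 cfs.
V = ΣQ_DR · Δt = 430.0 × 1800 s = 7.740 × 10^5 ft³.
Over A = 0.127 mi², depth = V / A = 2.62 in.

d ≈ 2.62 in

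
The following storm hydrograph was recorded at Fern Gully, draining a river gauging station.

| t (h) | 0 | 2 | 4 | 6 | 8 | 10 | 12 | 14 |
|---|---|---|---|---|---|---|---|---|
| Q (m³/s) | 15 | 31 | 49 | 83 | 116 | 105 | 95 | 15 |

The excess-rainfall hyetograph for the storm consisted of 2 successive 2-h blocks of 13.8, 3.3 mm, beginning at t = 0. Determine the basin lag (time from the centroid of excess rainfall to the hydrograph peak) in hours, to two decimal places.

t_L ≈ 6.61 h

Centroid of excess rainfall: t_c = Σ P_i·t̄_i / ΣP_i = 1.3860 h (block centres at 1, 3 h).
Hydrograph peak occurs at t = 8 h, so basin lag t_L = 8 − 1.3860 = 6.61 h.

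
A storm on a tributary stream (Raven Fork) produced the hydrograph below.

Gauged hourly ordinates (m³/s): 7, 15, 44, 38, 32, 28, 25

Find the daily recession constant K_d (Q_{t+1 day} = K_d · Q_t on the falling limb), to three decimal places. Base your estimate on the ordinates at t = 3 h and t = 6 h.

K_d ≈ 0.035

Between t = 3 h and t = 6 h the flow falls from 38 to 25 m³/s over 3×1 h = 3 h.
Per-interval ratio K = (25/38)^(1/3) = 0.8697; K_d = K^(24/1) = 0.035.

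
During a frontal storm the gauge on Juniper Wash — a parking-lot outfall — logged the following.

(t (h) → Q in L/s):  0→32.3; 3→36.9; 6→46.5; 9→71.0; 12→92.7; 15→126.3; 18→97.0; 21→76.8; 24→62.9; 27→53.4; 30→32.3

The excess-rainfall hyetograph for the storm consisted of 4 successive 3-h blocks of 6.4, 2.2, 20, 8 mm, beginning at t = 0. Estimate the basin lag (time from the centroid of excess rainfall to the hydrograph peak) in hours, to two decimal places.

Centroid of excess rainfall: t_c = Σ P_i·t̄_i / ΣP_i = 6.9262 h (block centres at 1.5, 4.5, 7.5, 10.5 h).
Hydrograph peak occurs at t = 15 h, so basin lag t_L = 15 − 6.9262 = 8.07 h.

t_L ≈ 8.07 h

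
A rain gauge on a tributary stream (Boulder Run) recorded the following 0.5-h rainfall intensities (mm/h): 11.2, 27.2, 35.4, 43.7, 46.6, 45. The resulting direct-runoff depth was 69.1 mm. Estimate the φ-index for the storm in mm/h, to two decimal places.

φ ≈ 11.94 mm/h

Only the 5 blocks with intensity above φ contribute runoff: 27.2, 35.4, 43.7, 46.6, 45 mm/h.
Σ(I−φ)·Δt = d  ⇒  (27.2+35.4+43.7+46.6+45 − 5φ)·0.5 = 69.1
φ = (197.9 − 69.1/0.5) / 5 = 11.94 mm/h.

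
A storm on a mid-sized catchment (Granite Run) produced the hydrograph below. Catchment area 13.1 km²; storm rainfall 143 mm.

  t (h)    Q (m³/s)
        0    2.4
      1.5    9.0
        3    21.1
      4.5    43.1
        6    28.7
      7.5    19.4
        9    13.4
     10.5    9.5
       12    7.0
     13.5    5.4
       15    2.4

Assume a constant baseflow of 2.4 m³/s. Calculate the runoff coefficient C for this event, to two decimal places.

ΣQ_DR = 135.0 m³/s; V = ΣQ_DR·Δt = 7.290 × 10^5 m³.
Runoff depth d = V / A = 55.65 mm.
C = d / P = 55.65 / 143 = 0.39.

C ≈ 0.39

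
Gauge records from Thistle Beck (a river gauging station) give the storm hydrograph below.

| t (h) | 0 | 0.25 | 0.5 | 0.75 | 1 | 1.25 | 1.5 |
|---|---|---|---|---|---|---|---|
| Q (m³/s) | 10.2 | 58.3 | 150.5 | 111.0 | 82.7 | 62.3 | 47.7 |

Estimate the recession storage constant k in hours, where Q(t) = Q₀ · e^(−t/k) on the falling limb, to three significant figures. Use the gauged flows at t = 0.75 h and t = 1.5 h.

On the falling limb, Q drops from 111.0 to 47.7 m³/s between t = 0.75 h and t = 1.5 h (Δt = 0.75 h).
k = −Δt / ln(Q₂/Q₁) = −0.75 / ln(47.7/111.0) = 0.888 h.

k ≈ 0.888 h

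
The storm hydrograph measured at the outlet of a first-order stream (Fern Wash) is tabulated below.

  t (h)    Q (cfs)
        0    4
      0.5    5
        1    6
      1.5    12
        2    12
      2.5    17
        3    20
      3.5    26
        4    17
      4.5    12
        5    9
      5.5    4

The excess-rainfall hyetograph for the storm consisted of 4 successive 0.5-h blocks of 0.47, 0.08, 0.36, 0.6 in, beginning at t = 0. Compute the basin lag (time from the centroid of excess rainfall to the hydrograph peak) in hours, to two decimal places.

t_L ≈ 2.39 h

Centroid of excess rainfall: t_c = Σ P_i·t̄_i / ΣP_i = 1.1109 h (block centres at 0.25, 0.75, 1.25, 1.75 h).
Hydrograph peak occurs at t = 3.5 h, so basin lag t_L = 3.5 − 1.1109 = 2.39 h.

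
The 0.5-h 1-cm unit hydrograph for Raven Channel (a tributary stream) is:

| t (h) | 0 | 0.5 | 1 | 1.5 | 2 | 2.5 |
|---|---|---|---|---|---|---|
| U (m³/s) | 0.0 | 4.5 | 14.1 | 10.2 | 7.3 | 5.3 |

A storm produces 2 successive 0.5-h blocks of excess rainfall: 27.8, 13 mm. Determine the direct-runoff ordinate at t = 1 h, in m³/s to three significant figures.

Q ≈ 45.0 m³/s

By discrete convolution, Q_j = Σ (P_i / 10 mm) · U_{j−i}.
At t = 1 h (j=2): Q = (27.8/10)·14.1 + (13/10)·4.5 = 45.0 m³/s.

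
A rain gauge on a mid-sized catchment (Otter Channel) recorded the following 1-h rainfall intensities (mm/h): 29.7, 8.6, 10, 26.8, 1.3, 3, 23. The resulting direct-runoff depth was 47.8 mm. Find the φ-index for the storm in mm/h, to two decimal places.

Only the 3 blocks with intensity above φ contribute runoff: 29.7, 26.8, 23 mm/h.
Σ(I−φ)·Δt = d  ⇒  (29.7+26.8+23 − 3φ)·1 = 47.8
φ = (79.50 − 47.8/1) / 3 = 10.57 mm/h.

φ ≈ 10.57 mm/h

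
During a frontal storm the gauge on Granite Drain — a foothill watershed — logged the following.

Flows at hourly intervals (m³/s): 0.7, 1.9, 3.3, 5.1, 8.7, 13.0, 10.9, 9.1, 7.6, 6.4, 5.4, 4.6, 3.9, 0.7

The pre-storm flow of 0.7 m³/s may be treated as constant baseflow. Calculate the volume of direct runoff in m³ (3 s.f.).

Direct-runoff ordinates (Q − Q_b): 0.0, 1.2, 2.6, 4.4, 8.0, 12.3, 10.2, 8.4, 6.9, 5.7, 4.7, 3.9, 3.2, 0.0 m³/s.
ΣQ_DR = 71.50 m³/s.
With Δt = 1 h = 3600 s, V = ΣQ_DR · Δt = 71.50 × 3600 = 2.57 × 10^5 m³.

V ≈ 2.57 × 10^5 m³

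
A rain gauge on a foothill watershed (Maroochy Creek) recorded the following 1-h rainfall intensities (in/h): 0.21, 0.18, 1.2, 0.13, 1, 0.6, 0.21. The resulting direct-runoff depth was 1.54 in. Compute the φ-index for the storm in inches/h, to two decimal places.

φ ≈ 0.42 in/h

Only the 3 blocks with intensity above φ contribute runoff: 1.2, 1, 0.6 in/h.
Σ(I−φ)·Δt = d  ⇒  (1.2+1+0.6 − 3φ)·1 = 1.54
φ = (2.800 − 1.54/1) / 3 = 0.42 in/h.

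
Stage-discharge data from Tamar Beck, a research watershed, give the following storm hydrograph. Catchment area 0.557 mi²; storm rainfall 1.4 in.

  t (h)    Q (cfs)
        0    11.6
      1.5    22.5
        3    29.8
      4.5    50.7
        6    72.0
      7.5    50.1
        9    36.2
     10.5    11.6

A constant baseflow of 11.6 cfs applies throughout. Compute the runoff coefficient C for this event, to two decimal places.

C ≈ 0.57

ΣQ_DR = 191.7 cfs; V = ΣQ_DR·Δt = 1.035 × 10^6 ft³.
Runoff depth d = V / A = 0.8000 in.
C = d / P = 0.8000 / 1.4 = 0.57.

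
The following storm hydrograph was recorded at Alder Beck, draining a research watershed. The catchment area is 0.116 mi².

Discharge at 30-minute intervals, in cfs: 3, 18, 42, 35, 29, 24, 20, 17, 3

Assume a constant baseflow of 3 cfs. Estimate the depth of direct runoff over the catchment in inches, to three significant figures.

d ≈ 1.10 in

Direct runoff: 0.0, 15.0, 39.0, 32.0, 26.0, 21.0, 17.0, 14.0, 0.0 cfs; ΣQ_DR = 164.0 cfs.
V = ΣQ_DR · Δt = 164.0 × 1800 s = 2.952 × 10^5 ft³.
Over A = 0.116 mi², depth = V / A = 1.10 in.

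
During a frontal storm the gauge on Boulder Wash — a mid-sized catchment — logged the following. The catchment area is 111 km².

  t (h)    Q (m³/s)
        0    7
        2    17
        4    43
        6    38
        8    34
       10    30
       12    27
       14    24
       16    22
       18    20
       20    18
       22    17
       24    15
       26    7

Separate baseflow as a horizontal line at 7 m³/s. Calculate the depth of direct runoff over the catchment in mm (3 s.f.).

d ≈ 14.3 mm

Direct runoff: 0.0, 10.0, 36.0, 31.0, 27.0, 23.0, 20.0, 17.0, 15.0, 13.0, 11.0, 10.0, 8.0, 0.0 m³/s; ΣQ_DR = 221.0 m³/s.
V = ΣQ_DR · Δt = 221.0 × 7200 s = 1.591 × 10^6 m³.
Over A = 111 km², depth = V / A = 14.3 mm.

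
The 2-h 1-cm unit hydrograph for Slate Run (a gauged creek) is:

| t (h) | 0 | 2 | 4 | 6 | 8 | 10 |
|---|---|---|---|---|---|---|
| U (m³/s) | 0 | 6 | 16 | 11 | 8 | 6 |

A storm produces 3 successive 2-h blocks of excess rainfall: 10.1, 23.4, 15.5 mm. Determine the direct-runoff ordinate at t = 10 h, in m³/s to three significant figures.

By discrete convolution, Q_j = Σ (P_i / 10 mm) · U_{j−i}.
At t = 10 h (j=5): Q = (10.1/10)·6 + (23.4/10)·8 + (15.5/10)·11 = 41.8 m³/s.

Q ≈ 41.8 m³/s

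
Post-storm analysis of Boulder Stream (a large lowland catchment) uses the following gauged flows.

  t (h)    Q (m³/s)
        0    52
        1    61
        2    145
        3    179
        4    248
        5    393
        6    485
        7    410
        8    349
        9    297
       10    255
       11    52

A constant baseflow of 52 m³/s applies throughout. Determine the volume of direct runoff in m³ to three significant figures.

V ≈ 8.29 × 10^6 m³

Direct-runoff ordinates (Q − Q_b): 0.0, 9.0, 93.0, 127.0, 196.0, 341.0, 433.0, 358.0, 297.0, 245.0, 203.0, 0.0 m³/s.
ΣQ_DR = 2302 m³/s.
With Δt = 1 h = 3600 s, V = ΣQ_DR · Δt = 2302 × 3600 = 8.29 × 10^6 m³.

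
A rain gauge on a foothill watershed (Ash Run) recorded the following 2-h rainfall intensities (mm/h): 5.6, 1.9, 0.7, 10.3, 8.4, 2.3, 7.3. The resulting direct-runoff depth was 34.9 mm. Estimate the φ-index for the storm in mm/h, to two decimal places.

Only the 4 blocks with intensity above φ contribute runoff: 5.6, 10.3, 8.4, 7.3 mm/h.
Σ(I−φ)·Δt = d  ⇒  (5.6+10.3+8.4+7.3 − 4φ)·2 = 34.9
φ = (31.60 − 34.9/2) / 4 = 3.54 mm/h.

φ ≈ 3.54 mm/h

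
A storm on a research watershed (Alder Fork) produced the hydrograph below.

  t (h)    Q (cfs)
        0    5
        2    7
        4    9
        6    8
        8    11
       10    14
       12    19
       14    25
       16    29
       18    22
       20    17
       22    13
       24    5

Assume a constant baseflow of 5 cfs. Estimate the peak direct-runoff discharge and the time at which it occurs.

Subtracting baseflow gives direct-runoff ordinates: 0.0, 2.0, 4.0, 3.0, 6.0, 9.0, 14.0, 20.0, 24.0, 17.0, 12.0, 8.0, 0.0 cfs.
The maximum is 24.0 cfs, occurring at the reading for t = 16 h.

Q_p = 24.0 cfs at t = 16 h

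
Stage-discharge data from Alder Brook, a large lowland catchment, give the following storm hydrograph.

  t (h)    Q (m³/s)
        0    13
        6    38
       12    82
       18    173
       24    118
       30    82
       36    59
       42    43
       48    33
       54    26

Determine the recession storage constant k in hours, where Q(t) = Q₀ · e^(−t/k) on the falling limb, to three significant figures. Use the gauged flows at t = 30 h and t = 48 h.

On the falling limb, Q drops from 82 to 33 m³/s between t = 30 h and t = 48 h (Δt = 18 h).
k = −Δt / ln(Q₂/Q₁) = −18 / ln(33/82) = 19.8 h.

k ≈ 19.8 h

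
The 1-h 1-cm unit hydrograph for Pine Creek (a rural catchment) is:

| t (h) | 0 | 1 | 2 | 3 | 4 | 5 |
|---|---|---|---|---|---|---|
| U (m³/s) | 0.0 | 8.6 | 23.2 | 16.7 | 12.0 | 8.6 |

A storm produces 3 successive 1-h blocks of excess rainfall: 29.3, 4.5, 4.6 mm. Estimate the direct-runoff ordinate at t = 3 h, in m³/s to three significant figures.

By discrete convolution, Q_j = Σ (P_i / 10 mm) · U_{j−i}.
At t = 3 h (j=3): Q = (29.3/10)·16.7 + (4.5/10)·23.2 + (4.6/10)·8.6 = 63.3 m³/s.

Q ≈ 63.3 m³/s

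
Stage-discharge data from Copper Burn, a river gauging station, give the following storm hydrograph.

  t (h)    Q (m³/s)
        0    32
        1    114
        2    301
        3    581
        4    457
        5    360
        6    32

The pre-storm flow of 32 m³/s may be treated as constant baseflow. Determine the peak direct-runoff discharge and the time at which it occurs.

Subtracting baseflow gives direct-runoff ordinates: 0.0, 82.0, 269.0, 549.0, 425.0, 328.0, 0.0 m³/s.
The maximum is 549.0 m³/s, occurring at the reading for t = 3 h.

Q_p = 549.0 m³/s at t = 3 h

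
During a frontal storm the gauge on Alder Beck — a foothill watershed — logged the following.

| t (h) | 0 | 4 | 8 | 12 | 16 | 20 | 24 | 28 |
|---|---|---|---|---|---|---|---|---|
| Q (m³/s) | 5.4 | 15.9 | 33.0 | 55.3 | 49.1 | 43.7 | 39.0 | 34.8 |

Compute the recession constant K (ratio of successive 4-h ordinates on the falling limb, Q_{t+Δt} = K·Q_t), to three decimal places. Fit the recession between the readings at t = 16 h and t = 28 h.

Using the recession-limb readings at t = 16 h and t = 28 h: Q falls from 49.1 to 34.8 m³/s over 3 intervals.
K = (Q₂/Q₁)^(1/3) = (34.8/49.1)^(1/3) = 0.892.

K ≈ 0.892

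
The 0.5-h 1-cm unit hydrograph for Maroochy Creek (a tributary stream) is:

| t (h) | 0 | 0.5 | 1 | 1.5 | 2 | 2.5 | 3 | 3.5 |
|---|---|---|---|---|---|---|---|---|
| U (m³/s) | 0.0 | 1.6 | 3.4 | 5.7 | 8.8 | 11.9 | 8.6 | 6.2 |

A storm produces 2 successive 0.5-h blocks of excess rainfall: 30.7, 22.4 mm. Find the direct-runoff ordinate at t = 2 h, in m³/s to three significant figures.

By discrete convolution, Q_j = Σ (P_i / 10 mm) · U_{j−i}.
At t = 2 h (j=4): Q = (30.7/10)·8.8 + (22.4/10)·5.7 = 39.8 m³/s.

Q ≈ 39.8 m³/s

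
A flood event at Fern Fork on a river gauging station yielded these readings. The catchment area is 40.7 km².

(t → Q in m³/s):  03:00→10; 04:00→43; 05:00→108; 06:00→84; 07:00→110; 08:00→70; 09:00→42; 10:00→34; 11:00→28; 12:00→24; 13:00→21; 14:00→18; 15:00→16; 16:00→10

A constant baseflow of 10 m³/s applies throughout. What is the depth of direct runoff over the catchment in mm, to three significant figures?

d ≈ 42.3 mm

Direct runoff: 0.0, 33.0, 98.0, 74.0, 100.0, 60.0, 32.0, 24.0, 18.0, 14.0, 11.0, 8.0, 6.0, 0.0 m³/s; ΣQ_DR = 478.0 m³/s.
V = ΣQ_DR · Δt = 478.0 × 3600 s = 1.721 × 10^6 m³.
Over A = 40.7 km², depth = V / A = 42.3 mm.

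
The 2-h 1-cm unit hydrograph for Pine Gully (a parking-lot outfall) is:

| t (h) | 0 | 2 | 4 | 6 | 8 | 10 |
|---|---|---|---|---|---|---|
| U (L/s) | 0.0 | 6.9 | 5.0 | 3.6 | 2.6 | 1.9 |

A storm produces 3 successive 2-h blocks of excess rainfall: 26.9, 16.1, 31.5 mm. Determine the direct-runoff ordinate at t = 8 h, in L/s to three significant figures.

By discrete convolution, Q_j = Σ (P_i / 10 mm) · U_{j−i}.
At t = 8 h (j=4): Q = (26.9/10)·2.6 + (16.1/10)·3.6 + (31.5/10)·5.0 = 28.5 L/s.

Q ≈ 28.5 L/s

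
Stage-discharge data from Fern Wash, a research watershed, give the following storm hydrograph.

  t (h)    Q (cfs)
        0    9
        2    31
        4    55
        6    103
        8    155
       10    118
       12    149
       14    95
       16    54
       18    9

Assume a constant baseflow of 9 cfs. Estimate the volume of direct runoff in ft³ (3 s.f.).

Direct-runoff ordinates (Q − Q_b): 0.0, 22.0, 46.0, 94.0, 146.0, 109.0, 140.0, 86.0, 45.0, 0.0 cfs.
ΣQ_DR = 688.0 cfs.
With Δt = 2 h = 7200 s, V = ΣQ_DR · Δt = 688.0 × 7200 = 4.95 × 10^6 ft³.

V ≈ 4.95 × 10^6 ft³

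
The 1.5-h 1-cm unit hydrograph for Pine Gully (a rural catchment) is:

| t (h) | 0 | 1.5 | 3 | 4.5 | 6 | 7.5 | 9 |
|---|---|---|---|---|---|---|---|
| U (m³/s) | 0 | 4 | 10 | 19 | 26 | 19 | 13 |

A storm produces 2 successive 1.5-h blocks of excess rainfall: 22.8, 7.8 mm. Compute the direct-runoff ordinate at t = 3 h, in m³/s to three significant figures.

Q ≈ 25.9 m³/s

By discrete convolution, Q_j = Σ (P_i / 10 mm) · U_{j−i}.
At t = 3 h (j=2): Q = (22.8/10)·10 + (7.8/10)·4 = 25.9 m³/s.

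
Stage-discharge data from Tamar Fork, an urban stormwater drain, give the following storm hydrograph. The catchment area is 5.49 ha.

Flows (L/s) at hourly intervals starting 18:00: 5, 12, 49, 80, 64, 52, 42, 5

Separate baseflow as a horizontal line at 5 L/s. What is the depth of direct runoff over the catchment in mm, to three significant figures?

d ≈ 17.6 mm

Direct runoff: 0.0, 7.0, 44.0, 75.0, 59.0, 47.0, 37.0, 0.0 L/s; ΣQ_DR = 269.0 L/s.
V = ΣQ_DR · Δt = 269.0 × 3600 s = 9.684 × 10^5 L.
Over A = 5.49 ha, depth = V / A = 17.6 mm.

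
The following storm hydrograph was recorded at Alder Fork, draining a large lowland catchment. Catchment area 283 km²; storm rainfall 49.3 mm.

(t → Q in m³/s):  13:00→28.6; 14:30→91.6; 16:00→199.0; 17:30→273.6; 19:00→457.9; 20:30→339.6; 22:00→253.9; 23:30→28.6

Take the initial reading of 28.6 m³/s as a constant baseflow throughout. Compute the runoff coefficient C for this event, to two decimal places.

ΣQ_DR = 1444 m³/s; V = ΣQ_DR·Δt = 7.798 × 10^6 m³.
Runoff depth d = V / A = 27.55 mm.
C = d / P = 27.55 / 49.3 = 0.56.

C ≈ 0.56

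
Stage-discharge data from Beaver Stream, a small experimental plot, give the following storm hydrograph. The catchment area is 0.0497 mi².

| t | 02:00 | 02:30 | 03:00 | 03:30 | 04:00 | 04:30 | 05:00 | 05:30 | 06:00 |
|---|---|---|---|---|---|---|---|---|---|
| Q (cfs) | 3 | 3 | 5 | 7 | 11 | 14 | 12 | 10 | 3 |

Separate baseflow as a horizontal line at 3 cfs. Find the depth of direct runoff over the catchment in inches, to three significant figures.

Direct runoff: 0.0, 0.0, 2.0, 4.0, 8.0, 11.0, 9.0, 7.0, 0.0 cfs; ΣQ_DR = 41.00 cfs.
V = ΣQ_DR · Δt = 41.00 × 1800 s = 73800 ft³.
Over A = 0.0497 mi², depth = V / A = 0.639 in.

d ≈ 0.639 in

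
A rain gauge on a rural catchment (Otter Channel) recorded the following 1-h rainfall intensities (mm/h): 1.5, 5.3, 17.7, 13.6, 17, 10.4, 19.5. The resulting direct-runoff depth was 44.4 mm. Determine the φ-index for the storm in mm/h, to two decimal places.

φ ≈ 6.76 mm/h

Only the 5 blocks with intensity above φ contribute runoff: 17.7, 13.6, 17, 10.4, 19.5 mm/h.
Σ(I−φ)·Δt = d  ⇒  (17.7+13.6+17+10.4+19.5 − 5φ)·1 = 44.4
φ = (78.20 − 44.4/1) / 5 = 6.76 mm/h.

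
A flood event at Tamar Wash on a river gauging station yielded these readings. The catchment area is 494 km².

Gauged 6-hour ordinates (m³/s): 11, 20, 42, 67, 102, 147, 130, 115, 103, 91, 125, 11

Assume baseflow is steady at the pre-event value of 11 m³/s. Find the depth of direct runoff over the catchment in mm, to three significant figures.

d ≈ 36.4 mm

Direct runoff: 0.0, 9.0, 31.0, 56.0, 91.0, 136.0, 119.0, 104.0, 92.0, 80.0, 114.0, 0.0 m³/s; ΣQ_DR = 832.0 m³/s.
V = ΣQ_DR · Δt = 832.0 × 21600 s = 1.797 × 10^7 m³.
Over A = 494 km², depth = V / A = 36.4 mm.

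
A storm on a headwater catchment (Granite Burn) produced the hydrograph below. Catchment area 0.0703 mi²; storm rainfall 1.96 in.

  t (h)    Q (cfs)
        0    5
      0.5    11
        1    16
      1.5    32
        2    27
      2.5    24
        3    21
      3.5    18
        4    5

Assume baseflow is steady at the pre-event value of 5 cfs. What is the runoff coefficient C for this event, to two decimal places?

C ≈ 0.64

ΣQ_DR = 114.0 cfs; V = ΣQ_DR·Δt = 2.052 × 10^5 ft³.
Runoff depth d = V / A = 1.256 in.
C = d / P = 1.256 / 1.96 = 0.64.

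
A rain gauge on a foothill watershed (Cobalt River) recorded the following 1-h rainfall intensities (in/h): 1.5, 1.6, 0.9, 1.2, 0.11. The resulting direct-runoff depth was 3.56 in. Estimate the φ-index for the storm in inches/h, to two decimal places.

φ ≈ 0.41 in/h

Only the 4 blocks with intensity above φ contribute runoff: 1.5, 1.6, 0.9, 1.2 in/h.
Σ(I−φ)·Δt = d  ⇒  (1.5+1.6+0.9+1.2 − 4φ)·1 = 3.56
φ = (5.200 − 3.56/1) / 4 = 0.41 in/h.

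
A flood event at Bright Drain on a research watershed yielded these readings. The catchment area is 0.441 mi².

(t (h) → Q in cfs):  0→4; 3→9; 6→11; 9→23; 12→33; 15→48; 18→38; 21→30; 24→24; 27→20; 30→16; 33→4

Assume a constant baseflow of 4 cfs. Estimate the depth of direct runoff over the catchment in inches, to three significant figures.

Direct runoff: 0.0, 5.0, 7.0, 19.0, 29.0, 44.0, 34.0, 26.0, 20.0, 16.0, 12.0, 0.0 cfs; ΣQ_DR = 212.0 cfs.
V = ΣQ_DR · Δt = 212.0 × 10800 s = 2.290 × 10^6 ft³.
Over A = 0.441 mi², depth = V / A = 2.23 in.

d ≈ 2.23 in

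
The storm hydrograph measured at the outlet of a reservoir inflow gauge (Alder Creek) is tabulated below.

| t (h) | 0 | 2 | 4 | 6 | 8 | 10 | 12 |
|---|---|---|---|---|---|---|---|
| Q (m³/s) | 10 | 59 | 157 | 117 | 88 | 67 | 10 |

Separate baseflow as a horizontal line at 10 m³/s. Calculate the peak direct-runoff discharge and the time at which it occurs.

Subtracting baseflow gives direct-runoff ordinates: 0.0, 49.0, 147.0, 107.0, 78.0, 57.0, 0.0 m³/s.
The maximum is 147.0 m³/s, occurring at the reading for t = 4 h.

Q_p = 147.0 m³/s at t = 4 h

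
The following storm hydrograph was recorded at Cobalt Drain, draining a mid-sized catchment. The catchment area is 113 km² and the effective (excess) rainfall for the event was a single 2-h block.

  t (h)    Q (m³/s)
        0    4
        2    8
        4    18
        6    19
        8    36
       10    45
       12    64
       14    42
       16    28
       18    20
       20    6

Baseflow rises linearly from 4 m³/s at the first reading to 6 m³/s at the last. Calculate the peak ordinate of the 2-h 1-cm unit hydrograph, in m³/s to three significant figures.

U_p ≈ 39.3 m³/s

Direct runoff: 0.00, 3.80, 13.60, 14.40, 31.20, 40.00, 58.80, 36.60, 22.40, 14.20, 0.00 m³/s; ΣQ_DR = 235.0 m³/s, peak = 58.80 m³/s.
Runoff depth d = ΣQ_DR·Δt / A = 235.0 × 7200 / (113 km²) = 14.97 mm.
The 1-cm UH is the DRH scaled by (10 mm)/d, so U_p = 58.80 × 10/14.97 = 39.3 m³/s.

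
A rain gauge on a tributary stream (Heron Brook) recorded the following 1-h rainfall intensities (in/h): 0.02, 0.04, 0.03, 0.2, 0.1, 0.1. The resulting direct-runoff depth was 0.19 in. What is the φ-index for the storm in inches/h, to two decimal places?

Only the 3 blocks with intensity above φ contribute runoff: 0.2, 0.1, 0.1 in/h.
Σ(I−φ)·Δt = d  ⇒  (0.2+0.1+0.1 − 3φ)·1 = 0.19
φ = (0.4000 − 0.19/1) / 3 = 0.07 in/h.

φ ≈ 0.07 in/h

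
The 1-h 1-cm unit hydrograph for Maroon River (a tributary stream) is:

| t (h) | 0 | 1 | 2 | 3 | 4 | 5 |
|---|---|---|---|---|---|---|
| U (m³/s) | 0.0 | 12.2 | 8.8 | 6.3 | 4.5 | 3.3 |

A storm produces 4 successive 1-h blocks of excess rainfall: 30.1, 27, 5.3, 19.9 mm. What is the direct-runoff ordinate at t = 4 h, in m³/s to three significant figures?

Q ≈ 59.5 m³/s

By discrete convolution, Q_j = Σ (P_i / 10 mm) · U_{j−i}.
At t = 4 h (j=4): Q = (30.1/10)·4.5 + (27/10)·6.3 + (5.3/10)·8.8 + (19.9/10)·12.2 = 59.5 m³/s.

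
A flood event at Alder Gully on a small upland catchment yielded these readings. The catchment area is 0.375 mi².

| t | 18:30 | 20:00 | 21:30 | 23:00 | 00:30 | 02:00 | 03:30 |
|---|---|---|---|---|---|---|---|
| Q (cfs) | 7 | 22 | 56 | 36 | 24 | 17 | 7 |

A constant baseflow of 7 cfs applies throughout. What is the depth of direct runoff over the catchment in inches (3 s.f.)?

Direct runoff: 0.0, 15.0, 49.0, 29.0, 17.0, 10.0, 0.0 cfs; ΣQ_DR = 120.0 cfs.
V = ΣQ_DR · Δt = 120.0 × 5400 s = 6.480 × 10^5 ft³.
Over A = 0.375 mi², depth = V / A = 0.744 in.

d ≈ 0.744 in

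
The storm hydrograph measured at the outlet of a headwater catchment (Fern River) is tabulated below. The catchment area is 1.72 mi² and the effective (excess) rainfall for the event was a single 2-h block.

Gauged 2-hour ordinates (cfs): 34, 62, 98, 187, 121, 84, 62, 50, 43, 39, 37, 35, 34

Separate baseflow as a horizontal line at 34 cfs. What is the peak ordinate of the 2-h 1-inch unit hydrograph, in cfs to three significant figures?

Direct runoff: 0.0, 28.0, 64.0, 153.0, 87.0, 50.0, 28.0, 16.0, 9.0, 5.0, 3.0, 1.0, 0.0 cfs; ΣQ_DR = 444.0 cfs, peak = 153.0 cfs.
Runoff depth d = ΣQ_DR·Δt / A = 444.0 × 7200 / (1.72 mi²) = 0.8000 in.
The 1-inch UH is the DRH scaled by (1 in)/d, so U_p = 153.0 × 1/0.8000 = 191 cfs.

U_p ≈ 191 cfs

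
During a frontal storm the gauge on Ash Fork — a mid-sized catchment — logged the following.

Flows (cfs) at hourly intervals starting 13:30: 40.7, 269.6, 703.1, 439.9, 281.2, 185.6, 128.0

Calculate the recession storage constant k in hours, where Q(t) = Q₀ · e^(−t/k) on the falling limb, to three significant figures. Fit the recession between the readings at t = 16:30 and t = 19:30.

On the falling limb, Q drops from 439.9 to 128.0 cfs between t = 16:30 and t = 19:30 (Δt = 3 h).
k = −Δt / ln(Q₂/Q₁) = −3 / ln(128.0/439.9) = 2.43 h.

k ≈ 2.43 h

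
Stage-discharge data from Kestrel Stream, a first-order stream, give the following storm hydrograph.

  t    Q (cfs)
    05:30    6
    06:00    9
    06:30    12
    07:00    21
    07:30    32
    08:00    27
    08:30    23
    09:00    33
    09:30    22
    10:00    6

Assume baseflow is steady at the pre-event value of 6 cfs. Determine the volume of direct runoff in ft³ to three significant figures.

Direct-runoff ordinates (Q − Q_b): 0.0, 3.0, 6.0, 15.0, 26.0, 21.0, 17.0, 27.0, 16.0, 0.0 cfs.
ΣQ_DR = 131.0 cfs.
With Δt = 0.5 h = 1800 s, V = ΣQ_DR · Δt = 131.0 × 1800 = 2.36 × 10^5 ft³.

V ≈ 2.36 × 10^5 ft³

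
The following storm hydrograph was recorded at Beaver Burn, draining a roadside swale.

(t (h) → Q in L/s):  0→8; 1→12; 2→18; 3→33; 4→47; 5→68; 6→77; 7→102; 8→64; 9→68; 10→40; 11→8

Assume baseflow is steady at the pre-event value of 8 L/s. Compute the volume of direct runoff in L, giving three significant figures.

V ≈ 1.62 × 10^6 L

Direct-runoff ordinates (Q − Q_b): 0.0, 4.0, 10.0, 25.0, 39.0, 60.0, 69.0, 94.0, 56.0, 60.0, 32.0, 0.0 L/s.
ΣQ_DR = 449.0 L/s.
With Δt = 1 h = 3600 s, V = ΣQ_DR · Δt = 449.0 × 3600 = 1.62 × 10^6 L.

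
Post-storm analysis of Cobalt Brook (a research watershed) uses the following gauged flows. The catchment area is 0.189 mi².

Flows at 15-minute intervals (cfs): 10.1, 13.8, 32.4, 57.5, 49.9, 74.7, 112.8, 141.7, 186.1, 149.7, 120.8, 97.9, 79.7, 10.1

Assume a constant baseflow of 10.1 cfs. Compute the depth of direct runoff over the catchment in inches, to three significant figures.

d ≈ 2.04 in

Direct runoff: 0.0, 3.7, 22.3, 47.4, 39.8, 64.6, 102.7, 131.6, 176.0, 139.6, 110.7, 87.8, 69.6, 0.0 cfs; ΣQ_DR = 995.8 cfs.
V = ΣQ_DR · Δt = 995.8 × 900 s = 8.962 × 10^5 ft³.
Over A = 0.189 mi², depth = V / A = 2.04 in.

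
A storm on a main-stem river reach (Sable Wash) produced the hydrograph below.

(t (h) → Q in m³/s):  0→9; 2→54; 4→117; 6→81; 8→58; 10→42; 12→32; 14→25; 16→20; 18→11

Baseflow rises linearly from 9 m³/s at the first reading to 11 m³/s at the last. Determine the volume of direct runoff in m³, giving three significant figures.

Direct-runoff ordinates (Q − Q_b): 0.00, 44.78, 107.56, 71.33, 48.11, 31.89, 21.67, 14.44, 9.22, 0.00 m³/s.
ΣQ_DR = 349.0 m³/s.
With Δt = 2 h = 7200 s, V = ΣQ_DR · Δt = 349.0 × 7200 = 2.51 × 10^6 m³.

V ≈ 2.51 × 10^6 m³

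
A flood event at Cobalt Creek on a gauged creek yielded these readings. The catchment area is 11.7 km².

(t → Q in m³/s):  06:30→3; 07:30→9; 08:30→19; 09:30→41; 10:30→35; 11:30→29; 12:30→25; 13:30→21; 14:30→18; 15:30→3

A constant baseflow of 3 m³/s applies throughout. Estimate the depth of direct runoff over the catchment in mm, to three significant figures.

Direct runoff: 0.0, 6.0, 16.0, 38.0, 32.0, 26.0, 22.0, 18.0, 15.0, 0.0 m³/s; ΣQ_DR = 173.0 m³/s.
V = ΣQ_DR · Δt = 173.0 × 3600 s = 6.228 × 10^5 m³.
Over A = 11.7 km², depth = V / A = 53.2 mm.

d ≈ 53.2 mm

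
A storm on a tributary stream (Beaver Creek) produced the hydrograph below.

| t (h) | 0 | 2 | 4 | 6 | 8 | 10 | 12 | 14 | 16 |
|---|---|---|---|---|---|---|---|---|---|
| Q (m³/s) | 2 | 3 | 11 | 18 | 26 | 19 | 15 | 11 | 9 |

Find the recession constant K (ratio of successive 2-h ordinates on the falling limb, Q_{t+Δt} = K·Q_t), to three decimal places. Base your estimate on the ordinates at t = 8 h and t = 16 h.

K ≈ 0.767

Using the recession-limb readings at t = 8 h and t = 16 h: Q falls from 26 to 9 m³/s over 4 intervals.
K = (Q₂/Q₁)^(1/4) = (9/26)^(1/4) = 0.767.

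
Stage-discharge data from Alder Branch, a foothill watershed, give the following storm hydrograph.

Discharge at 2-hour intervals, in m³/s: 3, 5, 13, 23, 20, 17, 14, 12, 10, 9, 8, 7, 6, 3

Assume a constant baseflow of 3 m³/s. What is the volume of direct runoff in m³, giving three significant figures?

V ≈ 7.78 × 10^5 m³

Direct-runoff ordinates (Q − Q_b): 0.0, 2.0, 10.0, 20.0, 17.0, 14.0, 11.0, 9.0, 7.0, 6.0, 5.0, 4.0, 3.0, 0.0 m³/s.
ΣQ_DR = 108.0 m³/s.
With Δt = 2 h = 7200 s, V = ΣQ_DR · Δt = 108.0 × 7200 = 7.78 × 10^5 m³.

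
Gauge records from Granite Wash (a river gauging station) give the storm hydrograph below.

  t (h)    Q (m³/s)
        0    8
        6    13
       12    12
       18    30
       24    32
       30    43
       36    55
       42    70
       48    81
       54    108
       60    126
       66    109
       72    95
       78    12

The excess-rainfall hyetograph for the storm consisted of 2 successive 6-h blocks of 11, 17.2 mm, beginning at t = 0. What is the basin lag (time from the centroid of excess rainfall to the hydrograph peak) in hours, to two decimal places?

t_L ≈ 53.34 h

Centroid of excess rainfall: t_c = Σ P_i·t̄_i / ΣP_i = 6.6596 h (block centres at 3, 9 h).
Hydrograph peak occurs at t = 60 h, so basin lag t_L = 60 − 6.6596 = 53.34 h.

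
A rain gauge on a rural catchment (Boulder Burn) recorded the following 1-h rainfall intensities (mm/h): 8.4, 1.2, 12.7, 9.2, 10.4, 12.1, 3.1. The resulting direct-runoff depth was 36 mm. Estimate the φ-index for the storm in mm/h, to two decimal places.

φ ≈ 3.36 mm/h

Only the 5 blocks with intensity above φ contribute runoff: 8.4, 12.7, 9.2, 10.4, 12.1 mm/h.
Σ(I−φ)·Δt = d  ⇒  (8.4+12.7+9.2+10.4+12.1 − 5φ)·1 = 36
φ = (52.80 − 36/1) / 5 = 3.36 mm/h.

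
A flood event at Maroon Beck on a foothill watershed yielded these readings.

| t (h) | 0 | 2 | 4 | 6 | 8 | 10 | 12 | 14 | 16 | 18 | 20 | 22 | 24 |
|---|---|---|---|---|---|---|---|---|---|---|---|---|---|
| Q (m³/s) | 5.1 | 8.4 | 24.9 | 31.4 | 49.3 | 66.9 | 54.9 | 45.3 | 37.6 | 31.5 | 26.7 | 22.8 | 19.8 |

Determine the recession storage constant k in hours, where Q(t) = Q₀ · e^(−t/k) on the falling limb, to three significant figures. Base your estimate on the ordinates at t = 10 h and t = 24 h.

k ≈ 11.5 h

On the falling limb, Q drops from 66.9 to 19.8 m³/s between t = 10 h and t = 24 h (Δt = 14 h).
k = −Δt / ln(Q₂/Q₁) = −14 / ln(19.8/66.9) = 11.5 h.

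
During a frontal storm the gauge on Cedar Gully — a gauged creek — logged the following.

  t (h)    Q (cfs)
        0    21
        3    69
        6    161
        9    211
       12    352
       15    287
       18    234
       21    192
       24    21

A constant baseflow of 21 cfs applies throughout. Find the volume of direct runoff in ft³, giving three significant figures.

Direct-runoff ordinates (Q − Q_b): 0.0, 48.0, 140.0, 190.0, 331.0, 266.0, 213.0, 171.0, 0.0 cfs.
ΣQ_DR = 1359 cfs.
With Δt = 3 h = 10800 s, V = ΣQ_DR · Δt = 1359 × 10800 = 1.47 × 10^7 ft³.

V ≈ 1.47 × 10^7 ft³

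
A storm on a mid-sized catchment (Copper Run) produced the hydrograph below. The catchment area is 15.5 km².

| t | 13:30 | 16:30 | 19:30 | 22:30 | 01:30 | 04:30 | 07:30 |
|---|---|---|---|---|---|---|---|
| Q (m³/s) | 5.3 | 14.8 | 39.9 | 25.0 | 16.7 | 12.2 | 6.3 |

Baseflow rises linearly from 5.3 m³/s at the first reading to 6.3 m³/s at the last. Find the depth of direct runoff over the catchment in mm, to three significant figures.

Direct runoff: 0.00, 9.33, 34.27, 19.20, 10.73, 6.07, 0.00 m³/s; ΣQ_DR = 79.60 m³/s.
V = ΣQ_DR · Δt = 79.60 × 10800 s = 8.597 × 10^5 m³.
Over A = 15.5 km², depth = V / A = 55.5 mm.

d ≈ 55.5 mm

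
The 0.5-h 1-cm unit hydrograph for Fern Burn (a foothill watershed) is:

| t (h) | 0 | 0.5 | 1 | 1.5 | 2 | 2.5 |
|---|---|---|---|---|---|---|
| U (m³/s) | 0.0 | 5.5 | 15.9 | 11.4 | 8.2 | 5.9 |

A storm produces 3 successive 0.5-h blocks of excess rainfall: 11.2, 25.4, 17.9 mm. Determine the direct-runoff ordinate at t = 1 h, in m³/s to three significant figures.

Q ≈ 31.8 m³/s

By discrete convolution, Q_j = Σ (P_i / 10 mm) · U_{j−i}.
At t = 1 h (j=2): Q = (11.2/10)·15.9 + (25.4/10)·5.5 + (17.9/10)·0.0 = 31.8 m³/s.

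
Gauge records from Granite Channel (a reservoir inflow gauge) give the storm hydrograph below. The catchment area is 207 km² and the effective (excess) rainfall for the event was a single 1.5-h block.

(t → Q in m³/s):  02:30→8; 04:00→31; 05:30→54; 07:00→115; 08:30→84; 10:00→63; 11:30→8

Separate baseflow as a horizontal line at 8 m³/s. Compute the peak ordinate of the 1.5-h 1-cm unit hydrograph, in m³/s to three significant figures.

Direct runoff: 0.0, 23.0, 46.0, 107.0, 76.0, 55.0, 0.0 m³/s; ΣQ_DR = 307.0 m³/s, peak = 107.0 m³/s.
Runoff depth d = ΣQ_DR·Δt / A = 307.0 × 5400 / (207 km²) = 8.009 mm.
The 1-cm UH is the DRH scaled by (10 mm)/d, so U_p = 107.0 × 10/8.009 = 134 m³/s.

U_p ≈ 134 m³/s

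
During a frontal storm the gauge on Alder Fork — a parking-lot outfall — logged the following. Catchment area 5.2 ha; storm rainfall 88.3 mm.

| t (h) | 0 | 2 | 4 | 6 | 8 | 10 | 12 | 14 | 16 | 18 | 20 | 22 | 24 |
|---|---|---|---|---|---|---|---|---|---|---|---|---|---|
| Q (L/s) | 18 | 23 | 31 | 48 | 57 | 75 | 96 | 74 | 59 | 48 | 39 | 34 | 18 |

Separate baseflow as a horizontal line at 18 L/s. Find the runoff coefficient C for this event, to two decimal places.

ΣQ_DR = 386.0 L/s; V = ΣQ_DR·Δt = 2.779 × 10^6 L.
Runoff depth d = V / A = 53.45 mm.
C = d / P = 53.45 / 88.3 = 0.61.

C ≈ 0.61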